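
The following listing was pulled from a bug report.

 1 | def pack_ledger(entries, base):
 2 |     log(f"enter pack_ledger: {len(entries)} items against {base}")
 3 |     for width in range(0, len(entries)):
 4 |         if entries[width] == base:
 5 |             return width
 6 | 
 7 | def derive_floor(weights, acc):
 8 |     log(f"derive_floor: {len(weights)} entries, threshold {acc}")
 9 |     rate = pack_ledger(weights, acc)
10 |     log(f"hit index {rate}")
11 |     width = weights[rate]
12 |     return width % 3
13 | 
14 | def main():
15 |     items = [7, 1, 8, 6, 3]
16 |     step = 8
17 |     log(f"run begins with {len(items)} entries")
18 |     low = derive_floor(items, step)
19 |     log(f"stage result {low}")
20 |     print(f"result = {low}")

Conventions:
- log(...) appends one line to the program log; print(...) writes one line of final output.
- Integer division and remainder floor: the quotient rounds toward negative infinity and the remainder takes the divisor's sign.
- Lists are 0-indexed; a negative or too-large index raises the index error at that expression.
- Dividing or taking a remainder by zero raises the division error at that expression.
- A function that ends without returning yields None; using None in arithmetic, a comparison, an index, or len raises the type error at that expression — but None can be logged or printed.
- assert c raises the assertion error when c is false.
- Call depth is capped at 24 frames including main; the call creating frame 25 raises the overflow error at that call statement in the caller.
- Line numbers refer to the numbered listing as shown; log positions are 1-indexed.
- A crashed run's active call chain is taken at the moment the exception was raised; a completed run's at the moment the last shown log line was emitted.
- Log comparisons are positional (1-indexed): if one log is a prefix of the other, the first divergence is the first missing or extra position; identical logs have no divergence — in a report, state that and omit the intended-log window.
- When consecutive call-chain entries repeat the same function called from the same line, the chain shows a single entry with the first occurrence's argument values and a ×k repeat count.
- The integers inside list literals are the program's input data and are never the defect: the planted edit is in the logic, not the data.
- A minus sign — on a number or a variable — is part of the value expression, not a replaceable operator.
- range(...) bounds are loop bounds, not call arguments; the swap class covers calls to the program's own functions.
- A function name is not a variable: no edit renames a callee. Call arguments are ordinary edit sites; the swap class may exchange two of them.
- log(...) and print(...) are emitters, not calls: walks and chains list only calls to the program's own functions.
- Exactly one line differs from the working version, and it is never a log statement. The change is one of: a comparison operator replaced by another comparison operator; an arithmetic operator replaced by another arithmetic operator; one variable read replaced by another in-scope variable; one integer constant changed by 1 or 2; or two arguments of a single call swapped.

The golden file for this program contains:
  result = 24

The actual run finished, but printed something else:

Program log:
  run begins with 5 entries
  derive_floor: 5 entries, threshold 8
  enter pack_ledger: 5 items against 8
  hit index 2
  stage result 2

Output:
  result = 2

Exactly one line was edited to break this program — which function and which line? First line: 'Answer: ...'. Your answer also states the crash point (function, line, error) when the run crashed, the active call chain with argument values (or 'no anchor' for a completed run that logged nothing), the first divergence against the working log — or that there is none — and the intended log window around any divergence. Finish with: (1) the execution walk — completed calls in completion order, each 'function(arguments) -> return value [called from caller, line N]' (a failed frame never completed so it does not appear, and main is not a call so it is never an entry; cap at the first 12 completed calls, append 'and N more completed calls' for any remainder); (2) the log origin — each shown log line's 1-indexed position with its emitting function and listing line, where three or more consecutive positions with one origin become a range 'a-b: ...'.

Answer: the defect is in derive_floor at line 12.
Core observation: At log position 5 the runs split — shown 'stage result 2', but the working version logs 'stage result 24'.
Call chain: main.
First divergence: position 5 — the shown line 'stage result 2' should read 'stage result 24'.
Intended log window:
  3: enter pack_ledger: 5 items against 8
  4: hit index 2
  5: stage result 24
Execution walk:
  pack_ledger([7, 1, 8, 6, 3], 8) -> 2  [called from derive_floor, line 9]
  derive_floor([7, 1, 8, 6, 3], 8) -> 2  [called from main, line 18]
Log line origins:
  1: from main, line 17
  2: from derive_floor, line 8
  3: from pack_ledger, line 2
  4: from derive_floor, line 10
  5: from main, line 19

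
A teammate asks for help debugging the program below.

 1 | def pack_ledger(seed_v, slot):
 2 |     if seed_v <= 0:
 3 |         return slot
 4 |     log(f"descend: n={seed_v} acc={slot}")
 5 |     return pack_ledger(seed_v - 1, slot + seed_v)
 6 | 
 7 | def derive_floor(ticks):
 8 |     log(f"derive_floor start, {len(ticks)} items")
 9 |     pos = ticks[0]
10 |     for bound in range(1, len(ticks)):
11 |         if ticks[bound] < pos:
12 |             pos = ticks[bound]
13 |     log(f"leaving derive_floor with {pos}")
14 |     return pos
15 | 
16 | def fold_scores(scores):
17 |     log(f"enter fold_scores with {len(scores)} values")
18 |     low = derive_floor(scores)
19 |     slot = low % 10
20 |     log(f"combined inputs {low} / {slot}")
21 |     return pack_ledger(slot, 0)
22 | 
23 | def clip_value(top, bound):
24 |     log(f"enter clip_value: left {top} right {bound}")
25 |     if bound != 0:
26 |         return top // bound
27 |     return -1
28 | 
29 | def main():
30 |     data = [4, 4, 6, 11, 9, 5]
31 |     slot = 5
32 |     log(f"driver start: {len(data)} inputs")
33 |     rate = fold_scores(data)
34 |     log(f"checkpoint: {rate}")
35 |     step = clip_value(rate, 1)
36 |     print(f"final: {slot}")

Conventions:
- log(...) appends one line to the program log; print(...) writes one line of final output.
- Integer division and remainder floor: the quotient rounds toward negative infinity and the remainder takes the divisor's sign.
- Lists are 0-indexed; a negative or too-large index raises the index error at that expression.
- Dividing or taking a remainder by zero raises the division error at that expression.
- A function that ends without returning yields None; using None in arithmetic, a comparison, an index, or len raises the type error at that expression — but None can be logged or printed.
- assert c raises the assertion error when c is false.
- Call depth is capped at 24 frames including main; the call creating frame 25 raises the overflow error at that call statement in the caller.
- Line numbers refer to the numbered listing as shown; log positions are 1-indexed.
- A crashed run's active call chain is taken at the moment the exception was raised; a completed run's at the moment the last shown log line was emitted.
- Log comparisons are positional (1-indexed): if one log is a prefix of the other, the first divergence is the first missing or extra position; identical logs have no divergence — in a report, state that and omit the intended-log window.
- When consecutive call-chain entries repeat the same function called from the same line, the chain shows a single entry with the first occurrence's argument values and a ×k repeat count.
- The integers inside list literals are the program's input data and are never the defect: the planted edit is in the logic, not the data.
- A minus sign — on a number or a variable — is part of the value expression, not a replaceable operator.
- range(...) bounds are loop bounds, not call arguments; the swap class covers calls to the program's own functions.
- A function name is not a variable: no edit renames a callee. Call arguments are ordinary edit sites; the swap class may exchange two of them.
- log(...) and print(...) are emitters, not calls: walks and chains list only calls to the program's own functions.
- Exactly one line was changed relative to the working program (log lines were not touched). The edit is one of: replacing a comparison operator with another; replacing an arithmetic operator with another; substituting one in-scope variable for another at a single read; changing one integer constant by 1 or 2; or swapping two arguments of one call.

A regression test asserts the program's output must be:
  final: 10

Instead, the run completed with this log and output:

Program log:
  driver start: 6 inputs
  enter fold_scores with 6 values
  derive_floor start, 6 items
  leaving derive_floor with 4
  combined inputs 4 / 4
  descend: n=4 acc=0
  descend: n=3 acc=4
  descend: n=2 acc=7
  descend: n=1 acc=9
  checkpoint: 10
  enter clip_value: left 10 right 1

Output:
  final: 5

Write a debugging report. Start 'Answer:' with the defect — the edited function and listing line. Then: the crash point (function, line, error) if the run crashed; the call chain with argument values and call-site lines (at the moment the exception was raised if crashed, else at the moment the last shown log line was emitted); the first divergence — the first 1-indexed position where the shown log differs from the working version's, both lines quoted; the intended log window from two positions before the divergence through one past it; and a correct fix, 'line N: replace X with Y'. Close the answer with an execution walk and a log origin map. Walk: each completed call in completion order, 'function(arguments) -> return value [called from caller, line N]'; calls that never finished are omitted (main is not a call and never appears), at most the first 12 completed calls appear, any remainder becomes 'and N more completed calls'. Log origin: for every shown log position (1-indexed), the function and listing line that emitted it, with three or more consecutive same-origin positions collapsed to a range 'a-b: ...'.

Answer: the defect is in main at line 36.
Core observation: The two runs log identically and part ways only at the printed values.
Call chain: main -> clip_value(10, 1) (called at line 35).
First divergence: none; the two logs match at every position.
Execution walk:
  derive_floor([4, 4, 6, 11, 9, 5]) -> 4  [called from fold_scores, line 18]
  pack_ledger(0, 10) -> 10  [called from pack_ledger, line 5]
  pack_ledger(1, 9) -> 10  [called from pack_ledger, line 5]
  pack_ledger(2, 7) -> 10  [called from pack_ledger, line 5]
  pack_ledger(3, 4) -> 10  [called from pack_ledger, line 5]
  pack_ledger(4, 0) -> 10  [called from fold_scores, line 21]
  fold_scores([4, 4, 6, 11, 9, 5]) -> 10  [called from main, line 33]
  clip_value(10, 1) -> 10  [called from main, line 35]
Origin of each log line:
  1: logged in main at line 32
  2: logged in fold_scores at line 17
  3: logged in derive_floor at line 8
  4: logged in derive_floor at line 13
  5: logged in fold_scores at line 20
  6-9: logged in pack_ledger at line 4
  10: logged in main at line 34
  11: logged in clip_value at line 24
A correct fix: line 36: replace `slot` with `step`.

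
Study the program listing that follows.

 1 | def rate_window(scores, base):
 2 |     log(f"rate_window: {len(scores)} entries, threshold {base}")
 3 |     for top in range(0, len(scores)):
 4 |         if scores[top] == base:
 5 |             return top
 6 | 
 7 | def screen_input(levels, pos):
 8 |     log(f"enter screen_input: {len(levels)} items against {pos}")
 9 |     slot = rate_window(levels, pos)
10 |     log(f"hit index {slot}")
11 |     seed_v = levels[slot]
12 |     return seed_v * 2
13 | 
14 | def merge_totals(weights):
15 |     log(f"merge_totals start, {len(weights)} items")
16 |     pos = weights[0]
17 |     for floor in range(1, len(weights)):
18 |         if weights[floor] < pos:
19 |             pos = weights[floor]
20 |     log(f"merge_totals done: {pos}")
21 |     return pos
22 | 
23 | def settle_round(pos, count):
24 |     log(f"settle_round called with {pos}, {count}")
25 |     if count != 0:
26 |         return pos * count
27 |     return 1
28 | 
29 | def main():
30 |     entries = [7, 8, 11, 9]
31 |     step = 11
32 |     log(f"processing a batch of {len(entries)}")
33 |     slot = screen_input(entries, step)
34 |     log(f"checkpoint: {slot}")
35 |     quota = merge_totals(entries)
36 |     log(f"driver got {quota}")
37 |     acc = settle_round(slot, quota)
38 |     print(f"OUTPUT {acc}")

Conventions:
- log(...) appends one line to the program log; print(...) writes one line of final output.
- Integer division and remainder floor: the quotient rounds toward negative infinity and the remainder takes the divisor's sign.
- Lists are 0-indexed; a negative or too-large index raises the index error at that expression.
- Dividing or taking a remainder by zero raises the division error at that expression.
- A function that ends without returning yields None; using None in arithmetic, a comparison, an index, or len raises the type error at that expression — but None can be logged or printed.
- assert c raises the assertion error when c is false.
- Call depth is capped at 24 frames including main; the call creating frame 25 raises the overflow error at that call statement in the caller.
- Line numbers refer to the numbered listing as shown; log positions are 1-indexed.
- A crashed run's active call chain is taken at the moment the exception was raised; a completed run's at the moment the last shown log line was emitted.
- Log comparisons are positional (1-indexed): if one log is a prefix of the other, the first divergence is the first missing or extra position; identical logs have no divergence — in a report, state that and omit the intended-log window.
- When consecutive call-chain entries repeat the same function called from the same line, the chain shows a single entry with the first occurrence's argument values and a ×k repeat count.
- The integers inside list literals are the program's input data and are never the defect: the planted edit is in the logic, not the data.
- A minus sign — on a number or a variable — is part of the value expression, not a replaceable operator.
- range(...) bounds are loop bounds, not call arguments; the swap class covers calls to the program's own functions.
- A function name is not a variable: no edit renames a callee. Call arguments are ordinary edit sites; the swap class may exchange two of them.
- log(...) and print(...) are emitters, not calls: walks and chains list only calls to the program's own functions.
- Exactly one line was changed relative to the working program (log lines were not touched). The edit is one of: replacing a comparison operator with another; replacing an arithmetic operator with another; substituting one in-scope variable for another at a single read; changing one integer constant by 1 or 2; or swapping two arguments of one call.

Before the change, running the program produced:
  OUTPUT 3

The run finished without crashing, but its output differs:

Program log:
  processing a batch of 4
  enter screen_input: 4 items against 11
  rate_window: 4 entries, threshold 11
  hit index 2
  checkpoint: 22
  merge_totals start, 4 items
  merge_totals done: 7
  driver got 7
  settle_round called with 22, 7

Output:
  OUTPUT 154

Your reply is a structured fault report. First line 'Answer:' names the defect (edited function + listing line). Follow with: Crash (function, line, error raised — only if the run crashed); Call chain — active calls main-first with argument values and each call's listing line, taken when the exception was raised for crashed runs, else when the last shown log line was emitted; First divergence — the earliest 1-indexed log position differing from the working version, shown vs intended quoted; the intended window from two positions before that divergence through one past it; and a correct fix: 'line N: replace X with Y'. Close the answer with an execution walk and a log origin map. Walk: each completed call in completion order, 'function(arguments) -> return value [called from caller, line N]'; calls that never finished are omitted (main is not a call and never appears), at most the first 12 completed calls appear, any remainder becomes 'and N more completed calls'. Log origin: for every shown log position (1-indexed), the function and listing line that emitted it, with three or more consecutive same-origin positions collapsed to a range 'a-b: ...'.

Answer: the defect is in settle_round at line 26.
Core observation: Every logged value matches the working version; the printed result is what differs.
Call chain: main -> settle_round(22, 7) (called at line 37).
First divergence: there is none — every log position agrees.
Execution walk:
  rate_window([7, 8, 11, 9], 11) -> 2  [called from screen_input, line 9]
  screen_input([7, 8, 11, 9], 11) -> 22  [called from main, line 33]
  merge_totals([7, 8, 11, 9]) -> 7  [called from main, line 35]
  settle_round(22, 7) -> 154  [called from main, line 37]
Log origin:
  1: logged in main at line 32
  2: logged in screen_input at line 8
  3: logged in rate_window at line 2
  4: logged in screen_input at line 10
  5: logged in main at line 34
  6: logged in merge_totals at line 15
  7: logged in merge_totals at line 20
  8: logged in main at line 36
  9: logged in settle_round at line 24
A correct fix: line 26: replace `*` with `//`.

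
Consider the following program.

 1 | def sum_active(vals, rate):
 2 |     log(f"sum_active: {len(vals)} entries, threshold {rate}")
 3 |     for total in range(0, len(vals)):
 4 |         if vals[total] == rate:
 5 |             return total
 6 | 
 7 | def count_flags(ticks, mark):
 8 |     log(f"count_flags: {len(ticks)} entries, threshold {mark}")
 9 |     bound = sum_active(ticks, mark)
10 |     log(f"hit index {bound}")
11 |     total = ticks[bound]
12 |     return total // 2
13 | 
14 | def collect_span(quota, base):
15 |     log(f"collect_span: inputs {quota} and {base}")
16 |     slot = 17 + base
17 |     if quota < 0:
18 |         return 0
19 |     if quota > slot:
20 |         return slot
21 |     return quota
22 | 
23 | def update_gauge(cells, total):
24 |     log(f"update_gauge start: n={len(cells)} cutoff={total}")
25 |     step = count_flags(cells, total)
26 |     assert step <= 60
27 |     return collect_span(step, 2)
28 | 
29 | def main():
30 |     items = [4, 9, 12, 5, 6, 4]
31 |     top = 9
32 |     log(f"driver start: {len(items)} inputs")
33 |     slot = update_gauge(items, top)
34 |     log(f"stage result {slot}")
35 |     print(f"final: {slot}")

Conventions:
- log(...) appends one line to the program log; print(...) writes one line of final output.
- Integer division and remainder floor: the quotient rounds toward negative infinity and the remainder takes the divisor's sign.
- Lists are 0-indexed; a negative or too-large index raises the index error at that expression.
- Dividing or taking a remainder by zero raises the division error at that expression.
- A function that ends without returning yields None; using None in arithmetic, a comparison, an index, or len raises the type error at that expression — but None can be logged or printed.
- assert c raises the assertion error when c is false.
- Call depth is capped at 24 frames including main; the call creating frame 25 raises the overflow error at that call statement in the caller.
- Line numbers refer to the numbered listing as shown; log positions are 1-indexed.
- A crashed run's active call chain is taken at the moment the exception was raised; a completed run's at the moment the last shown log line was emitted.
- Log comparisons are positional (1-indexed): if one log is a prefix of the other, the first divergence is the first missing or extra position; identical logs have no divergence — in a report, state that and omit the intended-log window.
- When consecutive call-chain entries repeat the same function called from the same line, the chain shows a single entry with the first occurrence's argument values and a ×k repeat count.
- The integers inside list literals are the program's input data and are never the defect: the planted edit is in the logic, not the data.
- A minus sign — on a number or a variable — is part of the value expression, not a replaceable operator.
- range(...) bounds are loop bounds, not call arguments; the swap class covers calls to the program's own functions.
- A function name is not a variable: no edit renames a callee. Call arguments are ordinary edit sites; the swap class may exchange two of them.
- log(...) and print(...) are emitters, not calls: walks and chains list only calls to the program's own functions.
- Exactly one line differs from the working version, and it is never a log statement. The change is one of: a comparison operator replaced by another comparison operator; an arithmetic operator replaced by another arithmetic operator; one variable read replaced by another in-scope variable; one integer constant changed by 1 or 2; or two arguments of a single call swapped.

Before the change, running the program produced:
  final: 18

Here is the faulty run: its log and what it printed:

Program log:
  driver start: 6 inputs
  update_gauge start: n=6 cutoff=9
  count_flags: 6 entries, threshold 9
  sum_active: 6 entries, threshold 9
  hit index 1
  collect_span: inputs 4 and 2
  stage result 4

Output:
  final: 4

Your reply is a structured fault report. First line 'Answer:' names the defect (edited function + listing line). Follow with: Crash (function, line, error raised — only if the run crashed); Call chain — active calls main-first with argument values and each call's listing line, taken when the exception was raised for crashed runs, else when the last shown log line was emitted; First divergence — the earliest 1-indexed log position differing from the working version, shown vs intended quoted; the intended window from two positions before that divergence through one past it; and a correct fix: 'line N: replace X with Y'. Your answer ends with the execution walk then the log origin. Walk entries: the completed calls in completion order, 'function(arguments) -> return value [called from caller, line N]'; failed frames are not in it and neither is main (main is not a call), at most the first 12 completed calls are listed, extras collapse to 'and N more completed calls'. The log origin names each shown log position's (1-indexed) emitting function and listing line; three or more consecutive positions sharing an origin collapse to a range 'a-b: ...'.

Answer: the defect is in count_flags at line 12.
The tell: The earliest visible damage is log position 6 — 'collect_span: inputs 4 and 2' rather than the intended 'collect_span: inputs 18 and 2'.
Call chain: main.
First divergence: position 6 — the shown line 'collect_span: inputs 4 and 2' should read 'collect_span: inputs 18 and 2'.
Intended log window:
  4: sum_active: 6 entries, threshold 9
  5: hit index 1
  6: collect_span: inputs 18 and 2
  7: stage result 18
Execution walk:
  sum_active([4, 9, 12, 5, 6, 4], 9) -> 1  [called from count_flags, line 9]
  count_flags([4, 9, 12, 5, 6, 4], 9) -> 4  [called from update_gauge, line 25]
  collect_span(4, 2) -> 4  [called from update_gauge, line 27]
  update_gauge([4, 9, 12, 5, 6, 4], 9) -> 4  [called from main, line 33]
Log origins:
  1: emitted by main (line 32)
  2: emitted by update_gauge (line 24)
  3: emitted by count_flags (line 8)
  4: emitted by sum_active (line 2)
  5: emitted by count_flags (line 10)
  6: emitted by collect_span (line 15)
  7: emitted by main (line 34)
A correct fix: line 12: replace `//` with `*`.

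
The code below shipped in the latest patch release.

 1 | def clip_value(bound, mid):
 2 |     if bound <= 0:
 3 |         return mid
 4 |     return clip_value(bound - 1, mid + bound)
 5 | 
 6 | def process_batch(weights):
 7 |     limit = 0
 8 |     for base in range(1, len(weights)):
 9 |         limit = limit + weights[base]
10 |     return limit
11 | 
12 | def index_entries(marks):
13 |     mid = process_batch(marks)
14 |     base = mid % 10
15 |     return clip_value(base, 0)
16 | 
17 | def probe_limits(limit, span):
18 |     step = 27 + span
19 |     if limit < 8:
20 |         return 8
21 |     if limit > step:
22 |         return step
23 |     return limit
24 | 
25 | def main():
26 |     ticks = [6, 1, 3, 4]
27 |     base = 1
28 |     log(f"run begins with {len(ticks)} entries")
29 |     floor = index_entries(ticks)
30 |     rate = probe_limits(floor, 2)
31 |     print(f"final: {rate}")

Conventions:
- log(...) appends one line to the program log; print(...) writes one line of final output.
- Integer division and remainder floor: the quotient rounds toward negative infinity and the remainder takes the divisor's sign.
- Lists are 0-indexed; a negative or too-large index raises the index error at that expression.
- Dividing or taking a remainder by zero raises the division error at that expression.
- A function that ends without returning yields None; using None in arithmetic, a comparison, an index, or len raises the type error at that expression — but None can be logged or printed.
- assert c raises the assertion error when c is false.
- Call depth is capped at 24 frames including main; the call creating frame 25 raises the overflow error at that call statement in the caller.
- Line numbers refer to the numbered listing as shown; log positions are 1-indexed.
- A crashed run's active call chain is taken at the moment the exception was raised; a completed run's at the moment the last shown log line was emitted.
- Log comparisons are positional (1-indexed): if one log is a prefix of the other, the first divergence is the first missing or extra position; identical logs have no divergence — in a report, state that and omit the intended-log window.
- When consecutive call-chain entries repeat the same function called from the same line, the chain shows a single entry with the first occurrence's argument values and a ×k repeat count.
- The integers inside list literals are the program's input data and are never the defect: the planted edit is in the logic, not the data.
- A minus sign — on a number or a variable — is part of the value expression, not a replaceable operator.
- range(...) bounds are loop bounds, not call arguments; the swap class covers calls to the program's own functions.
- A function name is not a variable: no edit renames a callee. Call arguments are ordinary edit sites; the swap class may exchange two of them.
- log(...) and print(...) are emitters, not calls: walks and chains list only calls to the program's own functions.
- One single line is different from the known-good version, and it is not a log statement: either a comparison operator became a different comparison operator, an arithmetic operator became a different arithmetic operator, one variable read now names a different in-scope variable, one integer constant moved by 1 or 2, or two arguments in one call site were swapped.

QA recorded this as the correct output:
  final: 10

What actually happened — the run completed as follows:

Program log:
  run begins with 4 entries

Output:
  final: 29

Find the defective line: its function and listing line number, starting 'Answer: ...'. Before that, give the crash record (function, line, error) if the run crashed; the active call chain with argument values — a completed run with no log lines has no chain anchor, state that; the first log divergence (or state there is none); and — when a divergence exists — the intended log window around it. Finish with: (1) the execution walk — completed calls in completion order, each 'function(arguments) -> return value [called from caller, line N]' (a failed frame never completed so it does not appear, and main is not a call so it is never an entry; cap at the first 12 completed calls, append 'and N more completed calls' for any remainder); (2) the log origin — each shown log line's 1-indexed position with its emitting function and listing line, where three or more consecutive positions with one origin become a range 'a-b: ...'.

Answer: the defect is in process_batch at line 8.
The tell: Nothing in the log betrays the bug — only the output does.
Call chain: main.
First divergence: none; the two logs match at every position.
Execution walk:
  process_batch([6, 1, 3, 4]) -> 8  [called from index_entries, line 13]
  clip_value(0, 36) -> 36  [called from clip_value, line 4]
  clip_value(1, 35) -> 36  [called from clip_value, line 4]
  clip_value(2, 33) -> 36  [called from clip_value, line 4]
  clip_value(3, 30) -> 36  [called from clip_value, line 4]
  clip_value(4, 26) -> 36  [called from clip_value, line 4]
  clip_value(5, 21) -> 36  [called from clip_value, line 4]
  clip_value(6, 15) -> 36  [called from clip_value, line 4]
  clip_value(7, 8) -> 36  [called from clip_value, line 4]
  clip_value(8, 0) -> 36  [called from index_entries, line 15]
  index_entries([6, 1, 3, 4]) -> 36  [called from main, line 29]
  probe_limits(36, 2) -> 29  [called from main, line 30]
Log line origins:
  1: emitted by main (line 28)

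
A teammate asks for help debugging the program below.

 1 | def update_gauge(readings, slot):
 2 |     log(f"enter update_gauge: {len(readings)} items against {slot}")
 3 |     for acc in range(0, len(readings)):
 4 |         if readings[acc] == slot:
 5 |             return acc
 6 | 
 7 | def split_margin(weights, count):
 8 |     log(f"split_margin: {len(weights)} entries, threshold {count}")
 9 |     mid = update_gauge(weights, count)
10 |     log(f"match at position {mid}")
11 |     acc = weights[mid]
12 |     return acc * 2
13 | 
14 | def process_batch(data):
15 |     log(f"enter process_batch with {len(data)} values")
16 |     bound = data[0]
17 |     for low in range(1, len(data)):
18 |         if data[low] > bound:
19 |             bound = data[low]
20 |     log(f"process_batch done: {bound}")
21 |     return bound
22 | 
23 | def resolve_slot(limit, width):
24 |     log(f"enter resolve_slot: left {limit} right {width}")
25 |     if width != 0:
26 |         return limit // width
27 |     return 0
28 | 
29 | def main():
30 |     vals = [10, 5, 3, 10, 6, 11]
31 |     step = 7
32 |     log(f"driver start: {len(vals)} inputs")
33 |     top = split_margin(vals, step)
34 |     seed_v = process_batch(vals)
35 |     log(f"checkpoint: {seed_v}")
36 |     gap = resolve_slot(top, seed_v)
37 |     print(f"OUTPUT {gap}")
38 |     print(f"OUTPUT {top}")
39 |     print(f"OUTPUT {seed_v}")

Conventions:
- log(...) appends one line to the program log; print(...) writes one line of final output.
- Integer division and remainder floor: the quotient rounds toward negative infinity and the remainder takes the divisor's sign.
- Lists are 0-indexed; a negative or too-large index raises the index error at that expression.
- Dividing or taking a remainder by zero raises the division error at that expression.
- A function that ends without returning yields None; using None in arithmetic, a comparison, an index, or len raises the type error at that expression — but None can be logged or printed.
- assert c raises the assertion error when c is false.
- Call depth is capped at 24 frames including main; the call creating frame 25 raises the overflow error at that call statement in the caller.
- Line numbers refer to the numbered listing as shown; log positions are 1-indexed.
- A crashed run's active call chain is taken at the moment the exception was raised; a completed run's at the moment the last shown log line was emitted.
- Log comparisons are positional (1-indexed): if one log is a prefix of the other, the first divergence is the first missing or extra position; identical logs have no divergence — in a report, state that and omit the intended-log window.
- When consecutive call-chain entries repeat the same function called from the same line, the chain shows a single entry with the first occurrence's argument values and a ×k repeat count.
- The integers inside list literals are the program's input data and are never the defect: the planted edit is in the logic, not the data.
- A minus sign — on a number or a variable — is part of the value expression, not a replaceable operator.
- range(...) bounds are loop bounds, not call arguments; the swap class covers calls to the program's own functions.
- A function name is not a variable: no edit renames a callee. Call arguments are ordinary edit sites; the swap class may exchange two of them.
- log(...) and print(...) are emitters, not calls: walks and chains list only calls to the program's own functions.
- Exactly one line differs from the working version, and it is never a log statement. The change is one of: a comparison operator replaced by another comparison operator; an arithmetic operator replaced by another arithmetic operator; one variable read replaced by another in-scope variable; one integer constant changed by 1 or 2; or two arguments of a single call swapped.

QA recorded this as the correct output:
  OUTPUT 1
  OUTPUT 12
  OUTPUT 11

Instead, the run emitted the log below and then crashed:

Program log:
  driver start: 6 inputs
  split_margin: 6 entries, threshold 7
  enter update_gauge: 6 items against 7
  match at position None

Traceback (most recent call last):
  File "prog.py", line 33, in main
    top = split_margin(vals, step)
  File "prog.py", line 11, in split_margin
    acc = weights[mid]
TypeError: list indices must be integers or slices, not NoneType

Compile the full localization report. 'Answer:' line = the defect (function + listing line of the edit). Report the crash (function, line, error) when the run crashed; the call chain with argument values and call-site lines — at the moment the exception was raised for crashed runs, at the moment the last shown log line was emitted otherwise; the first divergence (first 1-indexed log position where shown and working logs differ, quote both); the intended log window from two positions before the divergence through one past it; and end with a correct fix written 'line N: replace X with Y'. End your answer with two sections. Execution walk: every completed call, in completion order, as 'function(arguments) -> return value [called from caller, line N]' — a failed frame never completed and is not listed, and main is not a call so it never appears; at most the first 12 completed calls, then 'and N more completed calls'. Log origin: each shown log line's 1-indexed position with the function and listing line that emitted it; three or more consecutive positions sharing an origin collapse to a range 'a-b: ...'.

Answer: the defect is in main at line 31.
Core observation: The log first diverges at position 2: the faulty run prints 'split_margin: 6 entries, threshold 7' where the working version prints 'split_margin: 6 entries, threshold 6'.
Crash: split_margin, line 11, TypeError.
Call chain: main -> split_margin([10, 5, 3, 10, 6, 11], 7) (called at line 33).
First divergence: position 2 — shown 'split_margin: 6 entries, threshold 7', intended 'split_margin: 6 entries, threshold 6'.
Intended log window:
  1: driver start: 6 inputs
  2: split_margin: 6 entries, threshold 6
  3: enter update_gauge: 6 items against 6
Execution walk:
  update_gauge([10, 5, 3, 10, 6, 11], 7) -> None  [called from split_margin, line 9]
Log origins:
  1: emitted by main (line 32)
  2: emitted by split_margin (line 8)
  3: emitted by update_gauge (line 2)
  4: emitted by split_margin (line 10)
A correct fix: line 31: replace `7` with `6`.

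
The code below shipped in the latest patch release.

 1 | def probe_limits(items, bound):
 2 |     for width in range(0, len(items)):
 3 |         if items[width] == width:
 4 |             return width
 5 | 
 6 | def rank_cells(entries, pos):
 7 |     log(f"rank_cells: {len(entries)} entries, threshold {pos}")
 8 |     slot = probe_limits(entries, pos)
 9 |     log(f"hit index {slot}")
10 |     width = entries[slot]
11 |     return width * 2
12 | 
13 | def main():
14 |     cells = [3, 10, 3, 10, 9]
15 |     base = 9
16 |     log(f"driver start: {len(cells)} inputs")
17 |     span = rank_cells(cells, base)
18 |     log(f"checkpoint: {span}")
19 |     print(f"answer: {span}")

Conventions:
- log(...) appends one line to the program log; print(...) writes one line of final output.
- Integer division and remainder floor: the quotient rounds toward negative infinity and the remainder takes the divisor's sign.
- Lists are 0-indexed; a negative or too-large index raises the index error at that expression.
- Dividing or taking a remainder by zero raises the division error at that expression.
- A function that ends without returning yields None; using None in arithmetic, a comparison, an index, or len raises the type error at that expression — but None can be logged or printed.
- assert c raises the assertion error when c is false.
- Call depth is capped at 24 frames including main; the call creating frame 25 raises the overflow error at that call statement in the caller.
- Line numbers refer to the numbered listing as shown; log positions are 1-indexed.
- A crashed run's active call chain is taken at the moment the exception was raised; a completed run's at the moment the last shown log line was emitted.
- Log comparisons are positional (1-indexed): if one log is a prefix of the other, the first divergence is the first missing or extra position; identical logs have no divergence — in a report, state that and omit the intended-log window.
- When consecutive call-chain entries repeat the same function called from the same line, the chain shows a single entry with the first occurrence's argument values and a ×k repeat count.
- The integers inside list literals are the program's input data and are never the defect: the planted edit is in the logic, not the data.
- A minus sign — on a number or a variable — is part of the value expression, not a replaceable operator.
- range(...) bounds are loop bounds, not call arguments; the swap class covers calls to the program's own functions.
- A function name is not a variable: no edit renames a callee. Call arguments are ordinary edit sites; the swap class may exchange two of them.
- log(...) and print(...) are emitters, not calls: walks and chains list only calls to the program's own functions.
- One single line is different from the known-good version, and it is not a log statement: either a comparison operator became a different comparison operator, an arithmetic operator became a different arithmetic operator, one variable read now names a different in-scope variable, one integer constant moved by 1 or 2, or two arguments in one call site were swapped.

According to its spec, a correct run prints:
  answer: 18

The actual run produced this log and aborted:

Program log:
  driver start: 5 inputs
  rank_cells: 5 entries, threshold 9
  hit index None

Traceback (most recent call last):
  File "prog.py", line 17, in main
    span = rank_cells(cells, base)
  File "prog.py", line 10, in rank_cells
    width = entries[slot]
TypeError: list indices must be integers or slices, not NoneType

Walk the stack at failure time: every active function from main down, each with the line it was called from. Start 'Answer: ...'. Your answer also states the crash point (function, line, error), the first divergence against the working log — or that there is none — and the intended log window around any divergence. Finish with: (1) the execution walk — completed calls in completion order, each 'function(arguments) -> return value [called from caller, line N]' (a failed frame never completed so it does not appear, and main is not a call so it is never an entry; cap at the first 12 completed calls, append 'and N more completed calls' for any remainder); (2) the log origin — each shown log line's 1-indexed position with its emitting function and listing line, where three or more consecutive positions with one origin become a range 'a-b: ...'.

Answer: main -> rank_cells (called at line 17).
Key observation: The earliest visible damage is log position 3 — 'hit index None' rather than the intended 'hit index 4'.
Crash: rank_cells, line 10, TypeError.
First divergence: at position 3 the run shows 'hit index None' where the working version logs 'hit index 4'.
Intended log window:
  1: driver start: 5 inputs
  2: rank_cells: 5 entries, threshold 9
  3: hit index 4
  4: checkpoint: 18
Execution walk:
  probe_limits([3, 10, 3, 10, 9], 9) -> None  [called from rank_cells, line 8]
Log origins:
  1 — main, line 16
  2 — rank_cells, line 7
  3 — rank_cells, line 9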